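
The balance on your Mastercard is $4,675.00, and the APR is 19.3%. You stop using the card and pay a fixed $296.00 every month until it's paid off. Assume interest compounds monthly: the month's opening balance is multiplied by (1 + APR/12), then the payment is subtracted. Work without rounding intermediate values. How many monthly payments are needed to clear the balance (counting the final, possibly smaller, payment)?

19 months

Monthly rate r = 19.3%/12 = 1.60833% = 0.0160833.
Recurrence: B ← B·(1+r) − $296.00.
Month 1: interest $75.19; balance after payment $4,454.19.
Month 2: interest $71.64; balance after payment $4,229.83.
Closed form: n = −ln(1 − rB₀/P)/ln(1+r) = −ln(0.74598)/ln(1.01608) ≈ 18.367, so the balance reaches zero during payment 19.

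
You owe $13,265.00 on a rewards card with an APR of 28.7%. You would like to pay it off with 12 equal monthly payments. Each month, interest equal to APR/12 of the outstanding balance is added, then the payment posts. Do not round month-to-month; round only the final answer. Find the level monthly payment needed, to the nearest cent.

Monthly rate r = 28.7%/12 = 2.39167% = 0.0239167.
Level-payment amortization: P = B₀·r / (1 − (1+r)^(−n)) = 13265.00·0.0239167 / (1 − 1.02392^(−12)).
Denominator 1 − (1+r)^(−12) = 0.246948543.
P = 317.255 / 0.246948543 ≈ 1284.70.

$1,284.70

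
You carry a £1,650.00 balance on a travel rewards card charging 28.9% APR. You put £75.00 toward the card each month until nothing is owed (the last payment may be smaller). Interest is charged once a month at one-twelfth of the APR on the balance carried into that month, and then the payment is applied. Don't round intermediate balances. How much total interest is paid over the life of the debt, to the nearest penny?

£728.55

Monthly rate r = 28.9%/12 = 2.40833% = 0.0240833.
Payoff takes n = ⌈−ln(1 − rB₀/P)/ln(1+r)⌉ = ⌈31.712⌉ = 32 payments; the last is £53.55.
Total paid = 31·£75.00 + £53.55 = £2,378.55.
Total interest = total paid − principal = £2,378.55 − £1,650.00 = £728.55.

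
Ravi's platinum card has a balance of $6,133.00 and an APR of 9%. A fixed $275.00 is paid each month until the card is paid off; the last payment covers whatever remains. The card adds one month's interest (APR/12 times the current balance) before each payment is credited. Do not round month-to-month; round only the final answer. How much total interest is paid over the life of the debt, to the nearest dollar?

$604

Monthly rate r = 9%/12 = 0.75% = 0.0075.
Payoff takes n = ⌈−ln(1 − rB₀/P)/ln(1+r)⌉ = ⌈24.496⌉ = 25 payments; the last is $136.79.
Total paid = 24·$275.00 + $136.79 = $6,736.79.
Total interest = total paid − principal = $6,736.79 − $6,133.00 = $603.79.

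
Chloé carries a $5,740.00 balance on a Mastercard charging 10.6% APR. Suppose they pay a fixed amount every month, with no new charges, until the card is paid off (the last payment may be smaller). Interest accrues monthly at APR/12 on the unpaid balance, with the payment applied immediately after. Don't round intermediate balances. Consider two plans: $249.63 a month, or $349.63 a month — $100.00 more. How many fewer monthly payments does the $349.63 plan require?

8 fewer payments

Monthly rate r = 10.6%/12 = 0.883333% = 0.00883333.
At $249.63/mo: n = ⌈−ln(1 − rB₀/P)/ln(1+r)⌉ = 26 payments (last $203.96); total interest = total paid − $5,740.00 = $704.71.
At $349.63/mo: 18 payments (last $285.27); total interest $488.98.
Payments saved = 26 − 18 = 8.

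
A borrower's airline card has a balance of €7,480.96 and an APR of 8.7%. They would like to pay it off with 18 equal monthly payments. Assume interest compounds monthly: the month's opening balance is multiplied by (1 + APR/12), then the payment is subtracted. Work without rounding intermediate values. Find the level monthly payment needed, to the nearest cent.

€444.82

Monthly rate r = 8.7%/12 = 0.725% = 0.00725.
Level-payment amortization: P = B₀·r / (1 − (1+r)^(−n)) = 7480.96·0.00725 / (1 − 1.00725^(−18)).
Denominator 1 − (1+r)^(−18) = 0.121930219.
P = 54.237 / 0.121930219 ≈ 444.82.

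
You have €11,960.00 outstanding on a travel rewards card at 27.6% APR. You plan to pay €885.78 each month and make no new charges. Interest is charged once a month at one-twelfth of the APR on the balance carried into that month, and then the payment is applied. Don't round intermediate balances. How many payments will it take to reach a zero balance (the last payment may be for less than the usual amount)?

17 months

Monthly rate r = 27.6%/12 = 2.3% = 0.023.
Recurrence: B ← B·(1+r) − €885.78.
Month 1: interest €275.08; balance after payment €11,349.30.
Month 2: interest €261.03; balance after payment €10,724.55.
Closed form: n = −ln(1 − rB₀/P)/ln(1+r) = −ln(0.68945)/ln(1.023) ≈ 16.353, so the balance reaches zero during payment 17.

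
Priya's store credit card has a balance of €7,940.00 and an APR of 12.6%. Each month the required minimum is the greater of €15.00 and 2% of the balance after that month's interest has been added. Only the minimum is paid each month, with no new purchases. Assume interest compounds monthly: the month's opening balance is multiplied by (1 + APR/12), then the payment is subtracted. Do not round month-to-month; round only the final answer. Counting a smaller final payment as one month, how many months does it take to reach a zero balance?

Monthly rate r = 12.6%/12 = 1.05% = 0.0105.
While 2% of the post-interest balance exceeds €15.00, each month B ← (B·(1+r))·(1 − 0.02), i.e. B shrinks by the factor (1+r)·0.98 = 0.99029.
This holds for months 1–243. Entering month 244 the balance is €741.45; 2% of the post-interest balance is now below €15.00, so the flat €15.00 minimum applies from here.
From month 244 a fixed €15.00 at rate r clears €741.45 in 71 more payments. Total: 243 + 71 = 314 months.

314 months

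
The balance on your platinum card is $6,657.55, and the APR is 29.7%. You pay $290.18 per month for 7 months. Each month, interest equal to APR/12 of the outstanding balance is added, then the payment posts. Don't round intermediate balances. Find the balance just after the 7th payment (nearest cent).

Monthly rate r = 29.7%/12 = 2.475% = 0.02475.
Each month: B ← B·(1+r) − $290.18.
Month 1: interest $164.77; balance after payment $6,532.14.
Month 2: interest $161.67; balance after payment $6,403.63.
Month 3: interest $158.49; balance after payment $6,271.94.
Month 4: interest $155.23; balance after payment $6,137.00.
Month 5: interest $151.89; balance after payment $5,998.71.
Month 6: interest $148.47; balance after payment $5,856.99.
Month 7: interest $144.96; balance after payment $5,711.77.

$5,711.77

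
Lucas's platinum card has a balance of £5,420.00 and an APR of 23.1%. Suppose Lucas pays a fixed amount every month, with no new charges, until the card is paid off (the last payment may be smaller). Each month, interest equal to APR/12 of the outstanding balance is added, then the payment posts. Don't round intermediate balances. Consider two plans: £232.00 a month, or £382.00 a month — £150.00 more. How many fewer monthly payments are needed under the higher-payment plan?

Monthly rate r = 23.1%/12 = 1.925% = 0.01925.
At £232.00/mo: n = ⌈−ln(1 − rB₀/P)/ln(1+r)⌉ = 32 payments (last £76.52); total interest = total paid − £5,420.00 = £1,848.52.
At £382.00/mo: 17 payments (last £279.84); total interest £971.84.
Payments saved = 32 − 17 = 15.

15 fewer payments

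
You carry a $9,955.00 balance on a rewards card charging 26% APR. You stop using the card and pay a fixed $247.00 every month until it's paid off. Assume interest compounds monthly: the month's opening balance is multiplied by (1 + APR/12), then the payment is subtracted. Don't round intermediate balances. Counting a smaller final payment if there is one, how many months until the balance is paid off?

Monthly rate r = 26%/12 = 2.16667% = 0.0216667.
Recurrence: B ← B·(1+r) − $247.00.
Month 1: interest $215.69; balance after payment $9,923.69.
Month 2: interest $215.01; balance after payment $9,891.70.
Closed form: n = −ln(1 − rB₀/P)/ln(1+r) = −ln(0.12675)/ln(1.02167) ≈ 96.360, so the balance reaches zero during payment 97.

97 payments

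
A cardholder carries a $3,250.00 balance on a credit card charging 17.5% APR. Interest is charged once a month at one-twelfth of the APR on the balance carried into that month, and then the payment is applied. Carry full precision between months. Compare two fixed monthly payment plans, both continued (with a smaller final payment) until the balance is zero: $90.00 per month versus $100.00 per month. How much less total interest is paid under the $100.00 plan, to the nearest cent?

Monthly rate r = 17.5%/12 = 1.45833% = 0.0145833.
At $90.00/mo: n = ⌈−ln(1 − rB₀/P)/ln(1+r)⌉ = 52 payments (last $59.07); total interest = total paid − $3,250.00 = $1,399.07.
At $100.00/mo: 45 payments (last $37.07); total interest $1,187.07.
Interest saved = $1,399.07 − $1,187.07 = $212.00.

$212.00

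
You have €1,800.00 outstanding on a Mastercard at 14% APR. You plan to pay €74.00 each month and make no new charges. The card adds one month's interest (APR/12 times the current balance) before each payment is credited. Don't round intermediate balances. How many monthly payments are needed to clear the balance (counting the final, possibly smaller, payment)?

29 months

Monthly rate r = 14%/12 = 1.16667% = 0.0116667.
Recurrence: B ← B·(1+r) − €74.00.
Month 1: interest €21.00; balance after payment €1,747.00.
Month 2: interest €20.38; balance after payment €1,693.38.
Closed form: n = −ln(1 − rB₀/P)/ln(1+r) = −ln(0.71622)/ln(1.01167) ≈ 28.776, so the balance reaches zero during payment 29.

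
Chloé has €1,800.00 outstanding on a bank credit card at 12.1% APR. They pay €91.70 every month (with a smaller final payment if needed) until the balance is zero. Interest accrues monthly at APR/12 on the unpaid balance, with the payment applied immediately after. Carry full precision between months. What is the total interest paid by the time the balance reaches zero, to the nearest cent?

€215.90

Monthly rate r = 12.1%/12 = 1.00833% = 0.0100833.
Payoff takes n = ⌈−ln(1 − rB₀/P)/ln(1+r)⌉ = ⌈21.984⌉ = 22 payments; the last is €90.20.
Total paid = 21·€91.70 + €90.20 = €2,015.90.
Total interest = total paid − principal = €2,015.90 − €1,800.00 = €215.90.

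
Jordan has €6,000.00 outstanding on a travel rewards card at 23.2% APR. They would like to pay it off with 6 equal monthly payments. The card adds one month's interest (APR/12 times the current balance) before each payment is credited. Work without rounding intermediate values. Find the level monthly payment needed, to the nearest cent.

Monthly rate r = 23.2%/12 = 1.93333% = 0.0193333.
Level-payment amortization: P = B₀·r / (1 − (1+r)^(−n)) = 6000.00·0.0193333 / (1 − 1.01933^(−6)).
Denominator 1 − (1+r)^(−6) = 0.108538397.
P = 116 / 0.108538397 ≈ 1068.75.

€1,068.75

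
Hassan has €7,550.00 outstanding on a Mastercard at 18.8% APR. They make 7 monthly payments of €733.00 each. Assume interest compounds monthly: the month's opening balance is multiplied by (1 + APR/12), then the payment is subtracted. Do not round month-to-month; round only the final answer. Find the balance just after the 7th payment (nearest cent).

€3,039.38

Monthly rate r = 18.8%/12 = 1.56667% = 0.0156667.
Each month: B ← B·(1+r) − €733.00.
Month 1: interest €118.28; balance after payment €6,935.28.
Month 2: interest €108.65; balance after payment €6,310.94.
Month 3: interest €98.87; balance after payment €5,676.81.
Month 4: interest €88.94; balance after payment €5,032.74.
Month 5: interest €78.85; balance after payment €4,378.59.
Month 6: interest €68.60; balance after payment €3,714.19.
Month 7: interest €58.19; balance after payment €3,039.38.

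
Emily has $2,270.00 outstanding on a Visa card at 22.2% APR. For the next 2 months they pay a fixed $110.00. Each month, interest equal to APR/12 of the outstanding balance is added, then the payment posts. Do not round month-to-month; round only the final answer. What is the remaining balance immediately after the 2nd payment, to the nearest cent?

Monthly rate r = 22.2%/12 = 1.85% = 0.0185.
Each month: B ← B·(1+r) − $110.00.
Month 1: interest $41.99; balance after payment $2,201.99.
Month 2: interest $40.74; balance after payment $2,132.73.

$2,132.73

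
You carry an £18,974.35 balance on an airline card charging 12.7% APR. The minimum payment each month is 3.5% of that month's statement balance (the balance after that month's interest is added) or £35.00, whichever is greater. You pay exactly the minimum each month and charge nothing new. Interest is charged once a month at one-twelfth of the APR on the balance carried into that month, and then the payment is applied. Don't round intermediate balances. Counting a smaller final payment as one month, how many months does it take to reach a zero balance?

152 months

Monthly rate r = 12.7%/12 = 1.05833% = 0.0105833.
While 3.5% of the post-interest balance exceeds £35.00, each month B ← (B·(1+r))·(1 − 0.035), i.e. B shrinks by the factor (1+r)·0.965 = 0.97521.
This holds for months 1–118. Entering month 119 the balance is £981.53; 3.5% of the post-interest balance is now below £35.00, so the flat £35.00 minimum applies from here.
From month 119 a fixed £35.00 at rate r clears £981.53 in 34 more payments. Total: 118 + 34 = 152 months.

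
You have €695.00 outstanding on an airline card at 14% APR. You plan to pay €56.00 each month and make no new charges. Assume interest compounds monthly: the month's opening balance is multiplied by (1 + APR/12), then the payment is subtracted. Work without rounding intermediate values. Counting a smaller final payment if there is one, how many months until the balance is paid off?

14 months

Monthly rate r = 14%/12 = 1.16667% = 0.0116667.
Recurrence: B ← B·(1+r) − €56.00.
Month 1: interest €8.11; balance after payment €647.11.
Month 2: interest €7.55; balance after payment €598.66.
Closed form: n = −ln(1 − rB₀/P)/ln(1+r) = −ln(0.85521)/ln(1.01167) ≈ 13.485, so the balance reaches zero during payment 14.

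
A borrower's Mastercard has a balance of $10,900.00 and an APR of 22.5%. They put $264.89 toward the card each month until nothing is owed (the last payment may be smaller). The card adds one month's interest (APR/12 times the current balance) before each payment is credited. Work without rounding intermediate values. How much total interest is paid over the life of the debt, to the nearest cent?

$10,153.68

Monthly rate r = 22.5%/12 = 1.875% = 0.01875.
Payoff takes n = ⌈−ln(1 − rB₀/P)/ln(1+r)⌉ = ⌈79.479⌉ = 80 payments; the last is $127.37.
Total paid = 79·$264.89 + $127.37 = $21,053.68.
Total interest = total paid − principal = $21,053.68 − $10,900.00 = $10,153.68.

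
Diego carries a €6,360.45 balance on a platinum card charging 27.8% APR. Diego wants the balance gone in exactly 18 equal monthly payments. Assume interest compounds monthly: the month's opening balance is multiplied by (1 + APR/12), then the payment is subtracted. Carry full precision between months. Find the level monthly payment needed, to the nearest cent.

Monthly rate r = 27.8%/12 = 2.31667% = 0.0231667.
Level-payment amortization: P = B₀·r / (1 − (1+r)^(−n)) = 6360.45·0.0231667 / (1 − 1.02317^(−18)).
Denominator 1 − (1+r)^(−18) = 0.337836701.
P = 147.35 / 0.337836701 ≈ 436.16.

€436.16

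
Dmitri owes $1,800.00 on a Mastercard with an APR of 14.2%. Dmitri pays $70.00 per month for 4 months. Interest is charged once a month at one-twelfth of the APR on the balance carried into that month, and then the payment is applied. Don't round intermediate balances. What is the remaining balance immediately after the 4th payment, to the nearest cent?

Monthly rate r = 14.2%/12 = 1.18333% = 0.0118333.
Each month: B ← B·(1+r) − $70.00.
Month 1: interest $21.30; balance after payment $1,751.30.
Month 2: interest $20.72; balance after payment $1,702.02.
Month 3: interest $20.14; balance after payment $1,652.16.
Month 4: interest $19.55; balance after payment $1,601.71.

$1,601.71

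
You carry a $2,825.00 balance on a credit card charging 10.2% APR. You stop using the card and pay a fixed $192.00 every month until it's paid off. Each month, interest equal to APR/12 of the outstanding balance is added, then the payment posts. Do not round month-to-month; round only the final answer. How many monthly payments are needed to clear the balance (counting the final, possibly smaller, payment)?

Monthly rate r = 10.2%/12 = 0.85% = 0.0085.
Recurrence: B ← B·(1+r) − $192.00.
Month 1: interest $24.01; balance after payment $2,657.01.
Month 2: interest $22.58; balance after payment $2,487.60.
Closed form: n = −ln(1 − rB₀/P)/ln(1+r) = −ln(0.87493)/ln(1.0085) ≈ 15.785, so the balance reaches zero during payment 16.

16 payments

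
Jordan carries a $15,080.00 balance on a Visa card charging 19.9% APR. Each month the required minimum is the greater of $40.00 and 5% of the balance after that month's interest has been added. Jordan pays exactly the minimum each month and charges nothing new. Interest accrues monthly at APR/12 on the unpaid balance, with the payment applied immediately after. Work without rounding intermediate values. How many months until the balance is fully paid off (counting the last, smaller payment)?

Monthly rate r = 19.9%/12 = 1.65833% = 0.0165833.
While 5% of the post-interest balance exceeds $40.00, each month B ← (B·(1+r))·(1 − 0.05), i.e. B shrinks by the factor (1+r)·0.95 = 0.96575.
This holds for months 1–85. Entering month 86 the balance is $779.94; 5% of the post-interest balance is now below $40.00, so the flat $40.00 minimum applies from here.
From month 86 a fixed $40.00 at rate r clears $779.94 in 24 more payments. Total: 85 + 24 = 109 months.

109 months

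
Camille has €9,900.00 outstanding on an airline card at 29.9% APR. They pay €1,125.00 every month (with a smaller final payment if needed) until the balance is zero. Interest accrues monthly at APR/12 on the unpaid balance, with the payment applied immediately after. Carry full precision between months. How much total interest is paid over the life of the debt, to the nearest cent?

€1,415.14

Monthly rate r = 29.9%/12 = 2.49167% = 0.0249167.
Payoff takes n = ⌈−ln(1 − rB₀/P)/ln(1+r)⌉ = ⌈10.057⌉ = 11 payments; the last is €65.14.
Total paid = 10·€1,125.00 + €65.14 = €11,315.14.
Total interest = total paid − principal = €11,315.14 − €9,900.00 = €1,415.14.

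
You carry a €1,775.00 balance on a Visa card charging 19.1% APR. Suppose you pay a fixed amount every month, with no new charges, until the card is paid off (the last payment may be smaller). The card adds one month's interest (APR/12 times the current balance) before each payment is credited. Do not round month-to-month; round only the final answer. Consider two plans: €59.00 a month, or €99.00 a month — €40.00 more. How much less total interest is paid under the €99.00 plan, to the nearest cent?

Monthly rate r = 19.1%/12 = 1.59167% = 0.0159167.
At €59.00/mo: n = ⌈−ln(1 − rB₀/P)/ln(1+r)⌉ = 42 payments (last €16.05); total interest = total paid − €1,775.00 = €660.05.
At €99.00/mo: 22 payments (last €27.61); total interest €331.61.
Interest saved = €660.05 − €331.61 = €328.44.

€328.44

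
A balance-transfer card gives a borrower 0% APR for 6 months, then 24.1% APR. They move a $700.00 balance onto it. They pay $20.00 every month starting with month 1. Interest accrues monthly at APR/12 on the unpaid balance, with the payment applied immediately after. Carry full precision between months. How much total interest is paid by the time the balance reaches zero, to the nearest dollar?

$298

Promo months 1–6 at r₀ = 0%/12 = 0; months 7+ at r₁ = 24.1%/12 = 0.0200833.
After month 6 (no interest yet): B = $700.00 − 6·$20.00 = $580.00.
Then at r₁ with $20.00/mo: n₂ = −ln(1 − r₁·B/P)/ln(1+r₁) ≈ 43.92 → 44 more payments.
Total paid = 49·$20.00 + $18.37 = $998.37; interest = $998.37 − $700.00 = $298.37.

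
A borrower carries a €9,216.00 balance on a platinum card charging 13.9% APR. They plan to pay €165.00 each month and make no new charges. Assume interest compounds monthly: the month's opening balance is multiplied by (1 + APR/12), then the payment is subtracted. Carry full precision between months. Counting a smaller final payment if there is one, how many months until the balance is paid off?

Monthly rate r = 13.9%/12 = 1.15833% = 0.0115833.
Recurrence: B ← B·(1+r) − €165.00.
Month 1: interest €106.75; balance after payment €9,157.75.
Month 2: interest €106.08; balance after payment €9,098.83.
Closed form: n = −ln(1 − rB₀/P)/ln(1+r) = −ln(0.35302)/ln(1.01158) ≈ 90.410, so the balance reaches zero during payment 91.

91 payments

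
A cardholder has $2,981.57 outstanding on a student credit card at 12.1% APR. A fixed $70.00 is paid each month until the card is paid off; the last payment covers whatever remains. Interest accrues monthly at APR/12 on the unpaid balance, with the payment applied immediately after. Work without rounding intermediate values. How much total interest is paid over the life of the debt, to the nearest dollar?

$934

Monthly rate r = 12.1%/12 = 1.00833% = 0.0100833.
Payoff takes n = ⌈−ln(1 − rB₀/P)/ln(1+r)⌉ = ⌈55.938⌉ = 56 payments; the last is $65.71.
Total paid = 55·$70.00 + $65.71 = $3,915.71.
Total interest = total paid − principal = $3,915.71 − $2,981.57 = $934.14.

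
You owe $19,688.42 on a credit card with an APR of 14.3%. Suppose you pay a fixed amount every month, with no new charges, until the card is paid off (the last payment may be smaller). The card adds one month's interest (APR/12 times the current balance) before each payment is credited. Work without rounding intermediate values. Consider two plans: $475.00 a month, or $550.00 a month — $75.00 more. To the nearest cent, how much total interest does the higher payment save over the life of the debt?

Monthly rate r = 14.3%/12 = 1.19167% = 0.0119167.
At $475.00/mo: n = ⌈−ln(1 − rB₀/P)/ln(1+r)⌉ = 58 payments (last $235.69); total interest = total paid − $19,688.42 = $7,622.27.
At $550.00/mo: 47 payments (last $520.85); total interest $6,132.43.
Interest saved = $7,622.27 − $6,132.43 = $1,489.84.

$1,489.84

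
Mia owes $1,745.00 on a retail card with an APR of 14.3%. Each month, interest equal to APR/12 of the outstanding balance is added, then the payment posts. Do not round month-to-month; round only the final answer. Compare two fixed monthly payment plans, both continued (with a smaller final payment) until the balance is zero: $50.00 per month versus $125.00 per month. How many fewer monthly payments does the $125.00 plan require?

Monthly rate r = 14.3%/12 = 1.19167% = 0.0119167.
At $50.00/mo: n = ⌈−ln(1 − rB₀/P)/ln(1+r)⌉ = 46 payments (last $19.44); total interest = total paid − $1,745.00 = $524.44.
At $125.00/mo: 16 payments (last $45.08); total interest $175.08.
Payments saved = 46 − 16 = 30.

30 fewer payments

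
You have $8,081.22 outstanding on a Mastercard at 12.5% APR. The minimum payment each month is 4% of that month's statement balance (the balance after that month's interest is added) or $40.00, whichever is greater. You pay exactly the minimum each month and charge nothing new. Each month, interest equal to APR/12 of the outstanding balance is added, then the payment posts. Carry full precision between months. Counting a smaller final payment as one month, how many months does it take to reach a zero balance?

98 months

Monthly rate r = 12.5%/12 = 1.04167% = 0.0104167.
While 4% of the post-interest balance exceeds $40.00, each month B ← (B·(1+r))·(1 − 0.04), i.e. B shrinks by the factor (1+r)·0.96 = 0.97.
This holds for months 1–69. Entering month 70 the balance is $987.93; 4% of the post-interest balance is now below $40.00, so the flat $40.00 minimum applies from here.
From month 70 a fixed $40.00 at rate r clears $987.93 in 29 more payments. Total: 69 + 29 = 98 months.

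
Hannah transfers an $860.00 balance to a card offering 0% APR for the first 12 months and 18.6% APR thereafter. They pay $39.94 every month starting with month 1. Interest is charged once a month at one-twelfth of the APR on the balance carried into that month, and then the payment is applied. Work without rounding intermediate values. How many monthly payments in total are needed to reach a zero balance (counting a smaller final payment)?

23 payments

Promo months 1–12 at r₀ = 0%/12 = 0; months 13+ at r₁ = 18.6%/12 = 0.0155.
After month 12 (no interest yet): B = $860.00 − 12·$39.94 = $380.72.
Then at r₁ with $39.94/mo: n₂ = −ln(1 − r₁·B/P)/ln(1+r₁) ≈ 10.39 → 11 more payments.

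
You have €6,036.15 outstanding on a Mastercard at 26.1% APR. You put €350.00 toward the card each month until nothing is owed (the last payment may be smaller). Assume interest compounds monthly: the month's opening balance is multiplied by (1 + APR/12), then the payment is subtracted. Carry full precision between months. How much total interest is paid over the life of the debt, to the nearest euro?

€1,612

Monthly rate r = 26.1%/12 = 2.175% = 0.02175.
Payoff takes n = ⌈−ln(1 − rB₀/P)/ln(1+r)⌉ = ⌈21.851⌉ = 22 payments; the last is €298.40.
Total paid = 21·€350.00 + €298.40 = €7,648.40.
Total interest = total paid − principal = €7,648.40 − €6,036.15 = €1,612.25.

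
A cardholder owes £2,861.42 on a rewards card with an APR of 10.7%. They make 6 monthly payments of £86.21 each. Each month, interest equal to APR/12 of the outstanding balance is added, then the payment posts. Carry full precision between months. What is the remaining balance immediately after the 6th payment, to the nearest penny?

£2,489.03

Monthly rate r = 10.7%/12 = 0.891667% = 0.00891667.
Each month: B ← B·(1+r) − £86.21.
Month 1: interest £25.51; balance after payment £2,800.72.
Month 2: interest £24.97; balance after payment £2,739.49.
Month 3: interest £24.43; balance after payment £2,677.70.
Month 4: interest £23.88; balance after payment £2,615.37.
Month 5: interest £23.32; balance after payment £2,552.48.
Month 6: interest £22.76; balance after payment £2,489.03.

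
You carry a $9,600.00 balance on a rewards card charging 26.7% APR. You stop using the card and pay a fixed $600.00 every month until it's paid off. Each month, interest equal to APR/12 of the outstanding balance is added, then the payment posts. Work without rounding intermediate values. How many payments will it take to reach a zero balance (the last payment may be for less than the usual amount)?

20 payments

Monthly rate r = 26.7%/12 = 2.225% = 0.02225.
Recurrence: B ← B·(1+r) − $600.00.
Month 1: interest $213.60; balance after payment $9,213.60.
Month 2: interest $205.00; balance after payment $8,818.60.
Closed form: n = −ln(1 − rB₀/P)/ln(1+r) = −ln(0.644)/ln(1.02225) ≈ 19.997, so the balance reaches zero during payment 20.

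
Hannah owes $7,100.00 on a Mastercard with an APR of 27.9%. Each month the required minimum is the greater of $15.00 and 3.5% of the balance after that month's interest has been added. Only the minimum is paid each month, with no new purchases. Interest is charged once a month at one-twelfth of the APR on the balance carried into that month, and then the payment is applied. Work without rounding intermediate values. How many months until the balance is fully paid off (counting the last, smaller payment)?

Monthly rate r = 27.9%/12 = 2.325% = 0.02325.
While 3.5% of the post-interest balance exceeds $15.00, each month B ← (B·(1+r))·(1 − 0.035), i.e. B shrinks by the factor (1+r)·0.965 = 0.98744.
This holds for months 1–224. Entering month 225 the balance is $418.11; 3.5% of the post-interest balance is now below $15.00, so the flat $15.00 minimum applies from here.
From month 225 a fixed $15.00 at rate r clears $418.11 in 46 more payments. Total: 224 + 46 = 270 months.

270 months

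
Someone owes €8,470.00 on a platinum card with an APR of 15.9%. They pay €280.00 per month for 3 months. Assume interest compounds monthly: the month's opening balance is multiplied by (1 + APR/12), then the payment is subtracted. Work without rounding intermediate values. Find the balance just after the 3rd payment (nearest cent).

Monthly rate r = 15.9%/12 = 1.325% = 0.01325.
Each month: B ← B·(1+r) − €280.00.
Month 1: interest €112.23; balance after payment €8,302.23.
Month 2: interest €110.00; balance after payment €8,132.23.
Month 3: interest €107.75; balance after payment €7,959.98.

€7,959.98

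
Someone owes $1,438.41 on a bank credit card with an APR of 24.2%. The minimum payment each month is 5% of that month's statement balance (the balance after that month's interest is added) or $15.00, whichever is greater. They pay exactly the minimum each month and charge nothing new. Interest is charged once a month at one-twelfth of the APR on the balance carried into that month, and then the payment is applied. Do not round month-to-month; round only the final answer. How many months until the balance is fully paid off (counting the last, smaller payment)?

Monthly rate r = 24.2%/12 = 2.01667% = 0.0201667.
While 5% of the post-interest balance exceeds $15.00, each month B ← (B·(1+r))·(1 − 0.05), i.e. B shrinks by the factor (1+r)·0.95 = 0.96916.
This holds for months 1–51. Entering month 52 the balance is $291.08; 5% of the post-interest balance is now below $15.00, so the flat $15.00 minimum applies from here.
From month 52 a fixed $15.00 at rate r clears $291.08 in 25 more payments. Total: 51 + 25 = 76 months.

76 months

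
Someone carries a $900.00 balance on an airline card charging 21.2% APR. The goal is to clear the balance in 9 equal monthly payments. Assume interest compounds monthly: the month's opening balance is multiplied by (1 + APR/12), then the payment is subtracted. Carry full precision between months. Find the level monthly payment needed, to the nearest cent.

$109.04

Monthly rate r = 21.2%/12 = 1.76667% = 0.0176667.
Level-payment amortization: P = B₀·r / (1 − (1+r)^(−n)) = 900.00·0.0176667 / (1 − 1.01767^(−9)).
Denominator 1 − (1+r)^(−9) = 0.145818711.
P = 15.9 / 0.145818711 ≈ 109.04.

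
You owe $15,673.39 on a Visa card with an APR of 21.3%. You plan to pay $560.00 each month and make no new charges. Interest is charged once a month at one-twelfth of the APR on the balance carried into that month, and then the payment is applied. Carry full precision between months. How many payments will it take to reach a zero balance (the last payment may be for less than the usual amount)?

Monthly rate r = 21.3%/12 = 1.775% = 0.01775.
Recurrence: B ← B·(1+r) − $560.00.
Month 1: interest $278.20; balance after payment $15,391.59.
Month 2: interest $273.20; balance after payment $15,104.79.
Closed form: n = −ln(1 − rB₀/P)/ln(1+r) = −ln(0.50321)/ln(1.01775) ≈ 39.032, so the balance reaches zero during payment 40.

40 payments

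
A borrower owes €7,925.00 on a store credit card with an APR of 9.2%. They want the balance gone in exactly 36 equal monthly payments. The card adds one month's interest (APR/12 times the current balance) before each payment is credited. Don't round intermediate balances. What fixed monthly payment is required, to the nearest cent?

Monthly rate r = 9.2%/12 = 0.766667% = 0.00766667.
Level-payment amortization: P = B₀·r / (1 − (1+r)^(−n)) = 7925.00·0.00766667 / (1 − 1.00767^(−36)).
Denominator 1 − (1+r)^(−36) = 0.240387904.
P = 60.7583 / 0.240387904 ≈ 252.75.

€252.75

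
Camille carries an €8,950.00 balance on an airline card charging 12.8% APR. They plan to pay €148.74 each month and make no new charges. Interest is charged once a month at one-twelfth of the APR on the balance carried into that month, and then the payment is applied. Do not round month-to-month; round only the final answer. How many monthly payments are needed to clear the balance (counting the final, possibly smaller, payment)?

Monthly rate r = 12.8%/12 = 1.06667% = 0.0106667.
Recurrence: B ← B·(1+r) − €148.74.
Month 1: interest €95.47; balance after payment €8,896.73.
Month 2: interest €94.90; balance after payment €8,842.89.
Closed form: n = −ln(1 − rB₀/P)/ln(1+r) = −ln(0.35816)/ln(1.01067) ≈ 96.772, so the balance reaches zero during payment 97.

97 payments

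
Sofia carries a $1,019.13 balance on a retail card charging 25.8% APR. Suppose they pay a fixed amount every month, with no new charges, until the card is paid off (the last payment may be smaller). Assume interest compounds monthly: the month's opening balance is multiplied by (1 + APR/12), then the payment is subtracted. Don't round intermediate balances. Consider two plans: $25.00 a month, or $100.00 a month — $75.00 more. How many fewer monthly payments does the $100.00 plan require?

87 fewer payments

Monthly rate r = 25.8%/12 = 2.15% = 0.0215.
At $25.00/mo: n = ⌈−ln(1 − rB₀/P)/ln(1+r)⌉ = 99 payments (last $7.64); total interest = total paid − $1,019.13 = $1,438.51.
At $100.00/mo: 12 payments (last $62.92); total interest $143.79.
Payments saved = 99 − 12 = 87.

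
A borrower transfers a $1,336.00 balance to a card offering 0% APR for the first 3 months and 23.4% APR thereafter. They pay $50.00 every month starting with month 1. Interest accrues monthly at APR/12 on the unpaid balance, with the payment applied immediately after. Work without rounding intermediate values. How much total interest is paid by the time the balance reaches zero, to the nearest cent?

Promo months 1–3 at r₀ = 0%/12 = 0; months 4+ at r₁ = 23.4%/12 = 0.0195.
After month 3 (no interest yet): B = $1,336.00 − 3·$50.00 = $1,186.00.
Then at r₁ with $50.00/mo: n₂ = −ln(1 − r₁·B/P)/ln(1+r₁) ≈ 32.15 → 33 more payments.
Total paid = 35·$50.00 + $7.59 = $1,757.59; interest = $1,757.59 − $1,336.00 = $421.59.

$421.59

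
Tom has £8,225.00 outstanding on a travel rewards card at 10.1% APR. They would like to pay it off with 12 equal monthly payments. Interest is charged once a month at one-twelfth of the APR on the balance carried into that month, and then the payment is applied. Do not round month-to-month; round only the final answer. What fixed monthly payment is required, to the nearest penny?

Monthly rate r = 10.1%/12 = 0.841667% = 0.00841667.
Level-payment amortization: P = B₀·r / (1 − (1+r)^(−n)) = 8225.00·0.00841667 / (1 − 1.00842^(−12)).
Denominator 1 − (1+r)^(−12) = 0.0956848195.
P = 69.2271 / 0.0956848195 ≈ 723.49.

£723.49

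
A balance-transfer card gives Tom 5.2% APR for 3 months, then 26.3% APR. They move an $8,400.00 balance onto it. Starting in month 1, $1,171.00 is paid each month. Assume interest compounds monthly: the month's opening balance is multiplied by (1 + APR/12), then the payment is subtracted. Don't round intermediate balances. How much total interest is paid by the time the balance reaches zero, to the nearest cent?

$402.44

Promo months 1–3 at r₀ = 5.2%/12 = 0.00433333; months 4+ at r₁ = 26.3%/12 = 0.0219167.
After month 3: iterate B ← B·(1+r₀) − $1,171.00 for 3 months → $4,981.43.
Then at r₁ with $1,171.00/mo: n₂ = −ln(1 − r₁·B/P)/ln(1+r₁) ≈ 4.51 → 5 more payments.
Total paid = 7·$1,171.00 + $605.44 = $8,802.44; interest = $8,802.44 − $8,400.00 = $402.44.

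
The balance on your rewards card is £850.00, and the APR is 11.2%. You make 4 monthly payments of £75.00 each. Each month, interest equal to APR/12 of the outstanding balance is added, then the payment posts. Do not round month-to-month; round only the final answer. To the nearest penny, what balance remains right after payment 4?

£577.95

Monthly rate r = 11.2%/12 = 0.933333% = 0.00933333.
Each month: B ← B·(1+r) − £75.00.
Month 1: interest £7.93; balance after payment £782.93.
Month 2: interest £7.31; balance after payment £715.24.
Month 3: interest £6.68; balance after payment £646.92.
Month 4: interest £6.04; balance after payment £577.95.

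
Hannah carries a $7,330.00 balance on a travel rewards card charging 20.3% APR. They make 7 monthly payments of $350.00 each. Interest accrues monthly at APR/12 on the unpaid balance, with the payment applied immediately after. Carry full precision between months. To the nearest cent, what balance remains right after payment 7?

Monthly rate r = 20.3%/12 = 1.69167% = 0.0169167.
Each month: B ← B·(1+r) − $350.00.
Month 1: interest $124.00; balance after payment $7,104.00.
Month 2: interest $120.18; balance after payment $6,874.18.
Month 3: interest $116.29; balance after payment $6,640.46.
Month 4: interest $112.33; balance after payment $6,402.80.
Month 5: interest $108.31; balance after payment $6,161.11.
Month 6: interest $104.23; balance after payment $5,915.34.
Month 7: interest $100.07; balance after payment $5,665.41.

$5,665.41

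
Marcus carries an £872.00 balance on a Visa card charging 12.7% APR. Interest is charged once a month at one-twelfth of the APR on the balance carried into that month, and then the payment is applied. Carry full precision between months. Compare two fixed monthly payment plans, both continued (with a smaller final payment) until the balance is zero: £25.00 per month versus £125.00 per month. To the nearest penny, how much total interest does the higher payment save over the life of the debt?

£183.21

Monthly rate r = 12.7%/12 = 1.05833% = 0.0105833.
At £25.00/mo: n = ⌈−ln(1 − rB₀/P)/ln(1+r)⌉ = 44 payments (last £19.00); total interest = total paid − £872.00 = £222.00.
At £125.00/mo: 8 payments (last £35.79); total interest £38.79.
Interest saved = £222.00 − £38.79 = £183.21.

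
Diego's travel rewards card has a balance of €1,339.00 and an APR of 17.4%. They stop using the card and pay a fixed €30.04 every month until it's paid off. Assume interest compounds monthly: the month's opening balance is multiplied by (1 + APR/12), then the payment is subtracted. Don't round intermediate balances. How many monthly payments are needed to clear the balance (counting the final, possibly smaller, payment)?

Monthly rate r = 17.4%/12 = 1.45% = 0.0145.
Recurrence: B ← B·(1+r) − €30.04.
Month 1: interest €19.42; balance after payment €1,328.38.
Month 2: interest €19.26; balance after payment €1,317.60.
Closed form: n = −ln(1 − rB₀/P)/ln(1+r) = −ln(0.35368)/ln(1.0145) ≈ 72.199, so the balance reaches zero during payment 73.

73 months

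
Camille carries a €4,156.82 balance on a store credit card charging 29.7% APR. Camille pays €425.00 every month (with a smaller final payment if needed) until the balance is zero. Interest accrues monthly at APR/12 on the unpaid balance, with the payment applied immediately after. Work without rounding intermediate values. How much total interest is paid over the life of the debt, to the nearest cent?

Monthly rate r = 29.7%/12 = 2.475% = 0.02475.
Payoff takes n = ⌈−ln(1 − rB₀/P)/ln(1+r)⌉ = ⌈11.337⌉ = 12 payments; the last is €144.29.
Total paid = 11·€425.00 + €144.29 = €4,819.29.
Total interest = total paid − principal = €4,819.29 − €4,156.82 = €662.47.

€662.47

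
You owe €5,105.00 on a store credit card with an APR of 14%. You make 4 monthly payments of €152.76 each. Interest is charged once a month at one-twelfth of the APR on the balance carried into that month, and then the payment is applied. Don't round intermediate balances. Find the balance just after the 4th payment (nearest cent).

€4,725.62

Monthly rate r = 14%/12 = 1.16667% = 0.0116667.
Each month: B ← B·(1+r) − €152.76.
Month 1: interest €59.56; balance after payment €5,011.80.
Month 2: interest €58.47; balance after payment €4,917.51.
Month 3: interest €57.37; balance after payment €4,822.12.
Month 4: interest €56.26; balance after payment €4,725.62.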